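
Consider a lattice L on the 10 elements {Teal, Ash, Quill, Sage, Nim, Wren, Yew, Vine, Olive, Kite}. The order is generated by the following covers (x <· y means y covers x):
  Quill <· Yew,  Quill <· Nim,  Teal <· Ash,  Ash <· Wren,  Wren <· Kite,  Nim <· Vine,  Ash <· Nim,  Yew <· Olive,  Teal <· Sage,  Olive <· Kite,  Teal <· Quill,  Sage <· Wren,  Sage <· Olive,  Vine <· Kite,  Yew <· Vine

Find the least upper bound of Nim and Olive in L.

Common upper bounds of {Nim, Olive}: Kite.
The least among these is Kite.

Kite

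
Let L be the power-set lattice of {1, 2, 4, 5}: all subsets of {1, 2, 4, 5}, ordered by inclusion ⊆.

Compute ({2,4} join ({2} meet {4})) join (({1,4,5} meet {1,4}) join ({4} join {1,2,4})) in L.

{2} ∧ {4} = {}
{2,4} ∨ {} = {2,4}
{1,4,5} ∧ {1,4} = {1,4}
{4} ∨ {1,2,4} = {1,2,4}
{1,4} ∨ {1,2,4} = {1,2,4}
{2,4} ∨ {1,2,4} = {1,2,4}

{1,2,4}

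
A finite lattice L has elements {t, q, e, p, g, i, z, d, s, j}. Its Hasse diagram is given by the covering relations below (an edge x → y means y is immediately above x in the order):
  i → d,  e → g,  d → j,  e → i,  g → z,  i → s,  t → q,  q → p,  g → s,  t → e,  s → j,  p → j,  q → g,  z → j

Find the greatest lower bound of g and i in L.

e

Common lower bounds of {g, i}: e, t.
The greatest among these is e.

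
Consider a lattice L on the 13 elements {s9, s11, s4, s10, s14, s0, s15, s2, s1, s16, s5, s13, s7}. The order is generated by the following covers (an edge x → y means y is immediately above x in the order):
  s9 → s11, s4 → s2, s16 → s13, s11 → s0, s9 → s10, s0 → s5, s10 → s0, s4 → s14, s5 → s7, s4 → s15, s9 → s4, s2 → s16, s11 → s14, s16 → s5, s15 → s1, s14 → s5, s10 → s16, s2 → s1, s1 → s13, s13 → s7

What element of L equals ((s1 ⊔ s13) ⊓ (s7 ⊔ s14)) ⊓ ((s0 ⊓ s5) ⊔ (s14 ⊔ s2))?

s1 ∨ s13 = s13
s7 ∨ s14 = s7
s13 ∧ s7 = s13
s0 ∧ s5 = s0
s14 ∨ s2 = s5
s0 ∨ s5 = s5
s13 ∧ s5 = s16

s16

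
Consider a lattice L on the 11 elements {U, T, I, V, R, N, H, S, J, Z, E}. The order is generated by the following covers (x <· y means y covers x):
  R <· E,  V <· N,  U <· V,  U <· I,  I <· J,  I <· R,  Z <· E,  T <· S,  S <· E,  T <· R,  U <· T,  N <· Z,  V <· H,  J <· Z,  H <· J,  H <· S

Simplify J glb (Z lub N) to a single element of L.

J

Z ∨ N = Z
J ∧ Z = J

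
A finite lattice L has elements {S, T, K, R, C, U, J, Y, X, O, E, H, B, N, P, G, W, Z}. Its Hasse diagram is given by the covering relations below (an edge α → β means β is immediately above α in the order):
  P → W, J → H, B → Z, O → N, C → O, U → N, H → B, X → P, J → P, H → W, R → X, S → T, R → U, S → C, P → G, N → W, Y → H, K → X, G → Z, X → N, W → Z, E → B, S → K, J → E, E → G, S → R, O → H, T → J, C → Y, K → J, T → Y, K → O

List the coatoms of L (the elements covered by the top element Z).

B, G, W

The coatoms are exactly the elements covered by Z: B, G, W.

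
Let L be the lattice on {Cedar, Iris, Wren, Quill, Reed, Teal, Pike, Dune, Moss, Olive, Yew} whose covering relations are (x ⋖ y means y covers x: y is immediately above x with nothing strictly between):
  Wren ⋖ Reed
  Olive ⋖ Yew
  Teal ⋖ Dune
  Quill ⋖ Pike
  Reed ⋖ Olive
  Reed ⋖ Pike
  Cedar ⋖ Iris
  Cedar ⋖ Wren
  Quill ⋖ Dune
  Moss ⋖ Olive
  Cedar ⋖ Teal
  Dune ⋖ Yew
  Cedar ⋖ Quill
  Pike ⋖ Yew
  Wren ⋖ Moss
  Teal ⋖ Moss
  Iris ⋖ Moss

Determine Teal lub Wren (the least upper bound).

Moss

Common upper bounds of {Teal, Wren}: Moss, Olive, Yew.
The least among these is Moss.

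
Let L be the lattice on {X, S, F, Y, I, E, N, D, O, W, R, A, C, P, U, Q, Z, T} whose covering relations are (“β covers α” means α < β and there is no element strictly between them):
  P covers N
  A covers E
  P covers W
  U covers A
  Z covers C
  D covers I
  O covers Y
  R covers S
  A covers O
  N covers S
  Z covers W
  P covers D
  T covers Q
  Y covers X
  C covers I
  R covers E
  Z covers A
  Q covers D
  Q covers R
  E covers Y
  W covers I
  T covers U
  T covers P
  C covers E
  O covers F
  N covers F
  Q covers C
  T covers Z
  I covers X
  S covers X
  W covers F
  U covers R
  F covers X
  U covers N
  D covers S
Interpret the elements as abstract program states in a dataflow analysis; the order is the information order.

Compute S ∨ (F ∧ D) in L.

S

F ∧ D = X
S ∨ X = S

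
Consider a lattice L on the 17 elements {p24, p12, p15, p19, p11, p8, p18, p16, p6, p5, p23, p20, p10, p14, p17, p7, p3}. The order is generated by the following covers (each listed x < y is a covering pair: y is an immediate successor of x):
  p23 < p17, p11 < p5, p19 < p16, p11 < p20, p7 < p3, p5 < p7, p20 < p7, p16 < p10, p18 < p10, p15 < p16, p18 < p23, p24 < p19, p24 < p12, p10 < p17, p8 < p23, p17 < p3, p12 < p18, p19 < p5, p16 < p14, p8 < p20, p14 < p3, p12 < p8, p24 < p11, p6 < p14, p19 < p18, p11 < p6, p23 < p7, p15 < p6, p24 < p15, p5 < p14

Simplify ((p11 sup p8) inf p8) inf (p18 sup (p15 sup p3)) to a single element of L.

p11 ∨ p8 = p20
p20 ∧ p8 = p8
p15 ∨ p3 = p3
p18 ∨ p3 = p3
p8 ∧ p3 = p8

p8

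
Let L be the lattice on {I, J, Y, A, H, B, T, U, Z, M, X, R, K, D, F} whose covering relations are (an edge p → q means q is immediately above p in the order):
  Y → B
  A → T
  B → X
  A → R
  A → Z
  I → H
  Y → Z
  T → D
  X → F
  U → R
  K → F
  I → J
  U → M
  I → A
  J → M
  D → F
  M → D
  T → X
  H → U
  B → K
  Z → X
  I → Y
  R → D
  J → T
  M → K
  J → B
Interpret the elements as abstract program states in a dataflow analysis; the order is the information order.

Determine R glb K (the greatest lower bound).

Common lower bounds of {R, K}: H, I, U.
The greatest among these is U.

U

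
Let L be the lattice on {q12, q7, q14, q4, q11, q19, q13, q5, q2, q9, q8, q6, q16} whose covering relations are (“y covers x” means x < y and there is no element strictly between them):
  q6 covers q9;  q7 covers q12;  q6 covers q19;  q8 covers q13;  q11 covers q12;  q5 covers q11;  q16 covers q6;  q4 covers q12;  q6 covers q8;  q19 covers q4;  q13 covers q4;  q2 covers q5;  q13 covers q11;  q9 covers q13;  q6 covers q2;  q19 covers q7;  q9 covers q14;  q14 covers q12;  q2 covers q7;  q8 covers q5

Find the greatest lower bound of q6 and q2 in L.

Common lower bounds of {q6, q2}: q11, q12, q2, q5, q7.
The greatest among these is q2.

q2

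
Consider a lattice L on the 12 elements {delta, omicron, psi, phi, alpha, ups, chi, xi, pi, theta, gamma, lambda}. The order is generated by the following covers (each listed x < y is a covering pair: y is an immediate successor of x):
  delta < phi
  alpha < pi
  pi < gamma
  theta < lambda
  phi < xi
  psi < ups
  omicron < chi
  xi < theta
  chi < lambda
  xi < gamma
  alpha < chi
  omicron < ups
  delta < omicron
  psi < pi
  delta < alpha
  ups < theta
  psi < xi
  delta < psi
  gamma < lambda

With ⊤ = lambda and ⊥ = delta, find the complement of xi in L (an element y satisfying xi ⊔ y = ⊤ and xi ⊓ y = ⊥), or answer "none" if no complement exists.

chi

Need y with xi ∨ y = lambda and xi ∧ y = delta.
Checking each element gives: chi.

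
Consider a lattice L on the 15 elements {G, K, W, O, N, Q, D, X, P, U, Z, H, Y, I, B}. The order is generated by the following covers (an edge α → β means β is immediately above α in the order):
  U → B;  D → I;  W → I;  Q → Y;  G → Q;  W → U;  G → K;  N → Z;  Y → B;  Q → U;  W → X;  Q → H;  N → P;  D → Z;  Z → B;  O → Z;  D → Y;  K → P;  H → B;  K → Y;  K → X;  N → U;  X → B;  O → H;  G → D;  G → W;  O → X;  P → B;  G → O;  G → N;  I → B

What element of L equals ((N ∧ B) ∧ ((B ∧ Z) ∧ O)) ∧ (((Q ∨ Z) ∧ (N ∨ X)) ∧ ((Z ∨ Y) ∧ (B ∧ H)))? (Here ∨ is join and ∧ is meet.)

G

N ∧ B = N
B ∧ Z = Z
Z ∧ O = O
N ∧ O = G
Q ∨ Z = B
N ∨ X = B
B ∧ B = B
Z ∨ Y = B
B ∧ H = H
B ∧ H = H
B ∧ H = H
G ∧ H = G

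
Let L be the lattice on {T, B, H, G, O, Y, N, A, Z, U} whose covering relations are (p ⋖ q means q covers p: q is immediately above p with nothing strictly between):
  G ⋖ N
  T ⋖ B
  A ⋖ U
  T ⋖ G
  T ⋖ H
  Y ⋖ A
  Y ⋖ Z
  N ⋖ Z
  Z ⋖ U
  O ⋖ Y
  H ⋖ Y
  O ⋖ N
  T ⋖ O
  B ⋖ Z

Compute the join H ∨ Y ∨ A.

A

Common upper bounds of {H, Y, A}: A, U.
The least among these is A.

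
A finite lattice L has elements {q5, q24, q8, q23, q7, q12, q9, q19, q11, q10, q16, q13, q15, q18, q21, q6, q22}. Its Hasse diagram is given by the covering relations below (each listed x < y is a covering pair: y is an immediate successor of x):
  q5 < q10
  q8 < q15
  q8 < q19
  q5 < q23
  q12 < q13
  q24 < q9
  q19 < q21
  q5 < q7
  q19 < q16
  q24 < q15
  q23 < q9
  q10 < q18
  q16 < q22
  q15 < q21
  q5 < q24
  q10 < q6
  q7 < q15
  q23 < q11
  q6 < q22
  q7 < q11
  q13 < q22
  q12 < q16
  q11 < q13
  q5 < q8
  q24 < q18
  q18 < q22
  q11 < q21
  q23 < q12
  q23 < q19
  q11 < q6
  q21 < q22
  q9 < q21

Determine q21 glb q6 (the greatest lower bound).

q11

Common lower bounds of {q21, q6}: q11, q23, q5, q7.
The greatest among these is q11.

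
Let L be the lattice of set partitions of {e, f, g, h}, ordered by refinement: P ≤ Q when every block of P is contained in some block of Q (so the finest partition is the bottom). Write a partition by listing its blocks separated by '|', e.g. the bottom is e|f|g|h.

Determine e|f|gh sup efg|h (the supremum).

The join of e|f|gh and efg|h merges any blocks that overlap across the partitions, giving efgh.

efgh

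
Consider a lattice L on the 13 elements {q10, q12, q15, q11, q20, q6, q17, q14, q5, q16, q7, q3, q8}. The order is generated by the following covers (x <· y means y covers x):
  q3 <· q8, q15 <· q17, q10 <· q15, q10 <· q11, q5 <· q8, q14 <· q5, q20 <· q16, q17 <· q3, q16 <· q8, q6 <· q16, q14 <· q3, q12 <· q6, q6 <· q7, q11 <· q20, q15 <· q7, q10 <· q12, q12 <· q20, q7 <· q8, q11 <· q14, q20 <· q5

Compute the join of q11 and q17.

q3

Common upper bounds of {q11, q17}: q3, q8.
The least among these is q3.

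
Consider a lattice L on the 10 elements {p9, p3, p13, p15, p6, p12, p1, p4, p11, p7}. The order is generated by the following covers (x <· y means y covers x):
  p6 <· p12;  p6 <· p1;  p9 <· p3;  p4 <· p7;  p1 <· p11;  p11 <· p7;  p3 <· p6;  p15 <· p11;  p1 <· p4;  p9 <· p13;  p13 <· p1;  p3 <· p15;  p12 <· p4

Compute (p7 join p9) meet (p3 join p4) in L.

p7 ∨ p9 = p7
p3 ∨ p4 = p4
p7 ∧ p4 = p4

p4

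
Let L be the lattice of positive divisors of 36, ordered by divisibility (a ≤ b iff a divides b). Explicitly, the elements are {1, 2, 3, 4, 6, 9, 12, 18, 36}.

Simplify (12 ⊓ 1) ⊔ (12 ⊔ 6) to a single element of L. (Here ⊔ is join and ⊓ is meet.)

12 ∧ 1 = 1
12 ∨ 6 = 12
1 ∨ 12 = 12

12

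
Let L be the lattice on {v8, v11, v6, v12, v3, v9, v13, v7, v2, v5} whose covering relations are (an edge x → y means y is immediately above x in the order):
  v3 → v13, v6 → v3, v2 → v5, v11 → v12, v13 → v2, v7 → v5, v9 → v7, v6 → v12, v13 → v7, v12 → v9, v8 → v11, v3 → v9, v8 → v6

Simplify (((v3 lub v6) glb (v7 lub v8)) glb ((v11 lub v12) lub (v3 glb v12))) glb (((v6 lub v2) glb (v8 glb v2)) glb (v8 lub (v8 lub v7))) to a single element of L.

v3 ∨ v6 = v3
v7 ∨ v8 = v7
v3 ∧ v7 = v3
v11 ∨ v12 = v12
v3 ∧ v12 = v6
v12 ∨ v6 = v12
v3 ∧ v12 = v6
v6 ∨ v2 = v2
v8 ∧ v2 = v8
v2 ∧ v8 = v8
v8 ∨ v7 = v7
v8 ∨ v7 = v7
v8 ∧ v7 = v8
v6 ∧ v8 = v8

v8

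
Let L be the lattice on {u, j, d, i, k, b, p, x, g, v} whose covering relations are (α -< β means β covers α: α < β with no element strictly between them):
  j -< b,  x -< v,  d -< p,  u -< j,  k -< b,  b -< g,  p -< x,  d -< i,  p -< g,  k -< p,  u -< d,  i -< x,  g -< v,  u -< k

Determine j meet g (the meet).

j

Common lower bounds of {j, g}: j, u.
The greatest among these is j.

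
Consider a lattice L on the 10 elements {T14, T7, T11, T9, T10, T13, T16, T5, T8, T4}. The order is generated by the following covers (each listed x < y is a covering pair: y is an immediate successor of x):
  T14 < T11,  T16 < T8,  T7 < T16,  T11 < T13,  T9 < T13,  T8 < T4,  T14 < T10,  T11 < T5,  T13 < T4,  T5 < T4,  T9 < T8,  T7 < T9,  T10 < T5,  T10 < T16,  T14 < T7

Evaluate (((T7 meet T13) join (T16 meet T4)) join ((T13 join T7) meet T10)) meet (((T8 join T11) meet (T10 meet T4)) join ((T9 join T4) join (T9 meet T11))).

T16

T7 ∧ T13 = T7
T16 ∧ T4 = T16
T7 ∨ T16 = T16
T13 ∨ T7 = T13
T13 ∧ T10 = T14
T16 ∨ T14 = T16
T8 ∨ T11 = T4
T10 ∧ T4 = T10
T4 ∧ T10 = T10
T9 ∨ T4 = T4
T9 ∧ T11 = T14
T4 ∨ T14 = T4
T10 ∨ T4 = T4
T16 ∧ T4 = T16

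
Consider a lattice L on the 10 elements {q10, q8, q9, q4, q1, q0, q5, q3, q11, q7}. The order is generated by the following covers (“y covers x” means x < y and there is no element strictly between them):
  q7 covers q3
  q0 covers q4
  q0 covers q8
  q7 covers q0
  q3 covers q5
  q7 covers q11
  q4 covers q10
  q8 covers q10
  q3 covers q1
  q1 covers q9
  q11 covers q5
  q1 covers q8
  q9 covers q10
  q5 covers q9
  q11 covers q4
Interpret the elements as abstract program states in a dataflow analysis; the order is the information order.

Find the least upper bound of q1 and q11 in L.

q7

Common upper bounds of {q1, q11}: q7.
The least among these is q7.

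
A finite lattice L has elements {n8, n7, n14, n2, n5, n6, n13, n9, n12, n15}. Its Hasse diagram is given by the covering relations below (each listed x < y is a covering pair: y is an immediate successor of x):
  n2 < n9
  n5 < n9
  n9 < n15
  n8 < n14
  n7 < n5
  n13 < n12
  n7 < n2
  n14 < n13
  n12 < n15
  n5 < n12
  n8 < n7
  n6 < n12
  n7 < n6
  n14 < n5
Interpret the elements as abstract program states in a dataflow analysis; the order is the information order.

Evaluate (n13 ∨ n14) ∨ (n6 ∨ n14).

n12

n13 ∨ n14 = n13
n6 ∨ n14 = n12
n13 ∨ n12 = n12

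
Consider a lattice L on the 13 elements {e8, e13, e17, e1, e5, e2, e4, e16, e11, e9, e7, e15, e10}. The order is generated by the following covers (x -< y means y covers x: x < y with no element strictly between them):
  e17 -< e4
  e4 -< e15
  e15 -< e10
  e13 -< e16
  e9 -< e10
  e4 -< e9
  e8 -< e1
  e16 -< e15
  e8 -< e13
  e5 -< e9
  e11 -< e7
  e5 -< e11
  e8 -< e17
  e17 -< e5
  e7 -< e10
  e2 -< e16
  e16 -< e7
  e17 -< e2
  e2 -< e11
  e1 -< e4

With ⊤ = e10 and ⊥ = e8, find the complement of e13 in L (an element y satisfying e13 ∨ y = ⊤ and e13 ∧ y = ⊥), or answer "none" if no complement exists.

Need y with e13 ∨ y = e10 and e13 ∧ y = e8.
Checking each element gives: e9.

e9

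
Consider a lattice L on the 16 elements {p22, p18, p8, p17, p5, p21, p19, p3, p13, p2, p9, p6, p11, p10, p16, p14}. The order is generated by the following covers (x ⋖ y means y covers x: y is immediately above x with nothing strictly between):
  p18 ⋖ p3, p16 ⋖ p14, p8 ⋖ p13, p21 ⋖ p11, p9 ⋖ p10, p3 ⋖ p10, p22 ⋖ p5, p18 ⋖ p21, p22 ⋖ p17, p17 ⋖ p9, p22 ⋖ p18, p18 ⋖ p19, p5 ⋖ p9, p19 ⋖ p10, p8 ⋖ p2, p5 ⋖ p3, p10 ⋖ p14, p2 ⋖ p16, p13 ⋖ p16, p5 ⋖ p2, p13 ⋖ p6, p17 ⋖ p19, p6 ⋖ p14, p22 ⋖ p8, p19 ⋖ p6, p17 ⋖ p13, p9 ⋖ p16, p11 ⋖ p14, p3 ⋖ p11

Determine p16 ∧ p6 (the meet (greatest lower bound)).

Common lower bounds of {p16, p6}: p13, p17, p22, p8.
The greatest among these is p13.

p13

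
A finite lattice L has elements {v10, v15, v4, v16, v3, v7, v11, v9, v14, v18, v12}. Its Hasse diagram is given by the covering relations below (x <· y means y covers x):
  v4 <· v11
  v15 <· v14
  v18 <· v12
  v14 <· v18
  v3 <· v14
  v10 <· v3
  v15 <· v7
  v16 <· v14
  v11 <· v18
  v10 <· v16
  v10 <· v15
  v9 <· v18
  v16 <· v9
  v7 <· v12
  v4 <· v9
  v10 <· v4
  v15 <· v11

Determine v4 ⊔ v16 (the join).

Common upper bounds of {v4, v16}: v12, v18, v9.
The least among these is v9.

v9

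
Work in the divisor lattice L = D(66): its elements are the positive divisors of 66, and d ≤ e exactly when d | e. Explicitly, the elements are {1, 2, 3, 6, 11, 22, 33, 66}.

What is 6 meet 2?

In the divisibility order, the meet is the greatest common divisor: gcd(6, 2) = 2.

2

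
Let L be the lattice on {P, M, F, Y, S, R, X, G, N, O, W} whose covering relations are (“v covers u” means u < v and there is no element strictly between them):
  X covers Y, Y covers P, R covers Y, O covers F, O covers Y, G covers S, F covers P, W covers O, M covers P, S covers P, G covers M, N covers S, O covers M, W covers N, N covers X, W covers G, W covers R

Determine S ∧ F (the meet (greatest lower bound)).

P

Common lower bounds of {S, F}: P.
The greatest among these is P.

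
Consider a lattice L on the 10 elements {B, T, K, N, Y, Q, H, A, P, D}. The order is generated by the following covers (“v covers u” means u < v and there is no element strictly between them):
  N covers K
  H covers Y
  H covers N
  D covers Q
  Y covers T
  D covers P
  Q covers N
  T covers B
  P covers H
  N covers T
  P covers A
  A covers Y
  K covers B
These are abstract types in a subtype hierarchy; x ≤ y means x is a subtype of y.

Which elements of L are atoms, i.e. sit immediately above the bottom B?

The atoms are exactly the elements that cover B: K, T.

K, T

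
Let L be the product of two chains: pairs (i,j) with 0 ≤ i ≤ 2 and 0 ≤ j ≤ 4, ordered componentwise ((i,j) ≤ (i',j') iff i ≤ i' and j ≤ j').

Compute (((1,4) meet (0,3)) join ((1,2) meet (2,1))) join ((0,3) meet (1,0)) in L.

(1,3)

(1,4) ∧ (0,3) = (0,3)
(1,2) ∧ (2,1) = (1,1)
(0,3) ∨ (1,1) = (1,3)
(0,3) ∧ (1,0) = (0,0)
(1,3) ∨ (0,0) = (1,3)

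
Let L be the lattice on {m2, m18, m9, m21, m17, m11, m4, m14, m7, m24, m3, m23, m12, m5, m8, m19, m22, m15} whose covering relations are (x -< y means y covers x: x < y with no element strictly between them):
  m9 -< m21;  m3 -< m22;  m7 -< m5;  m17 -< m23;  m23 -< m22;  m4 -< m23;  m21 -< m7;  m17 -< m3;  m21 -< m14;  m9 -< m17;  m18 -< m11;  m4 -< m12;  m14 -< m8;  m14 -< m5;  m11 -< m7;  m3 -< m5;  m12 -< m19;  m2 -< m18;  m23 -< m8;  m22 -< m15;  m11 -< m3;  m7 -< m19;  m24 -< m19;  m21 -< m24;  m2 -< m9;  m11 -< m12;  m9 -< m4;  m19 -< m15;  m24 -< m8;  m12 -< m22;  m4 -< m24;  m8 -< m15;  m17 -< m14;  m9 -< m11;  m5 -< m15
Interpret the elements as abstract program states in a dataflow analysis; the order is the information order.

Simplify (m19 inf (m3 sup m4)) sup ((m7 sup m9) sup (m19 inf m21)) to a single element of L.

m19

m3 ∨ m4 = m22
m19 ∧ m22 = m12
m7 ∨ m9 = m7
m19 ∧ m21 = m21
m7 ∨ m21 = m7
m12 ∨ m7 = m19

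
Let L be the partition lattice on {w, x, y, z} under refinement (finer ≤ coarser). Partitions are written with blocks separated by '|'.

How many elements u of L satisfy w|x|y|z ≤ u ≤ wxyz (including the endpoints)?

The interval [w|x|y|z, wxyz] = {wxyz, wxy|z, wxz|y, wx|yz, wx|y|z, wyz|x, wy|xz, wy|x|z, wz|xy, wz|x|y, w|xyz, w|xy|z, w|xz|y, w|x|yz, w|x|y|z}, which has 15 elements.

15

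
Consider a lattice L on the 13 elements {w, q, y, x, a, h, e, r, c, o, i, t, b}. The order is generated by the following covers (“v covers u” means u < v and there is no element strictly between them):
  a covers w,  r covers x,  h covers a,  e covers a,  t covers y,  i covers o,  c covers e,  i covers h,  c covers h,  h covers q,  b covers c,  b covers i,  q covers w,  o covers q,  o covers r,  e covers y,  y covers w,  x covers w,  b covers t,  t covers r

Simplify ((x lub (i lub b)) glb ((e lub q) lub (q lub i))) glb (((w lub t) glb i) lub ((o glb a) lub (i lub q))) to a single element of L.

i

i ∨ b = b
x ∨ b = b
e ∨ q = c
q ∨ i = i
c ∨ i = b
b ∧ b = b
w ∨ t = t
t ∧ i = r
o ∧ a = w
i ∨ q = i
w ∨ i = i
r ∨ i = i
b ∧ i = i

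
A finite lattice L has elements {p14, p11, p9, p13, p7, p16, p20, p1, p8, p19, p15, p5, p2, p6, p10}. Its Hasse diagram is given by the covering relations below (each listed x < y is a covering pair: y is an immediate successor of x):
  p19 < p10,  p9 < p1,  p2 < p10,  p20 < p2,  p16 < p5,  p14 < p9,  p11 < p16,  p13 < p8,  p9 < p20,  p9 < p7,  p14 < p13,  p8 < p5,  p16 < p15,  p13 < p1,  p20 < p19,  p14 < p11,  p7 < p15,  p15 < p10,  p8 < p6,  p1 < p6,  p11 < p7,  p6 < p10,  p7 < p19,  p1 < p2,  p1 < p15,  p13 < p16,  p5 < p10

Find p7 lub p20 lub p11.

p19

Common upper bounds of {p7, p20, p11}: p10, p19.
The least among these is p19.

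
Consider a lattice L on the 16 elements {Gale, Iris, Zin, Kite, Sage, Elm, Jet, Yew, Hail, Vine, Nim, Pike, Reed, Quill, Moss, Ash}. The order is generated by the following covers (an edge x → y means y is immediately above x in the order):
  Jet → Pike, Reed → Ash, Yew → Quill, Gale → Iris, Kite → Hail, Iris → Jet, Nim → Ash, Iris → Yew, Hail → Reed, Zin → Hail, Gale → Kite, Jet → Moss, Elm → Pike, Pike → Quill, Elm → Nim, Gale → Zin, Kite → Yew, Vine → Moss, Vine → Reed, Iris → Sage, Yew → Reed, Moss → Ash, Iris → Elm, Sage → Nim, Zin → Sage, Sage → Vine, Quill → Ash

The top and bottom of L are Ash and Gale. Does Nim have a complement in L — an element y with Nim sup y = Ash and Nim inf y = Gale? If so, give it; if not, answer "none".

Kite

Need y with Nim ∨ y = Ash and Nim ∧ y = Gale.
Checking each element gives: Kite.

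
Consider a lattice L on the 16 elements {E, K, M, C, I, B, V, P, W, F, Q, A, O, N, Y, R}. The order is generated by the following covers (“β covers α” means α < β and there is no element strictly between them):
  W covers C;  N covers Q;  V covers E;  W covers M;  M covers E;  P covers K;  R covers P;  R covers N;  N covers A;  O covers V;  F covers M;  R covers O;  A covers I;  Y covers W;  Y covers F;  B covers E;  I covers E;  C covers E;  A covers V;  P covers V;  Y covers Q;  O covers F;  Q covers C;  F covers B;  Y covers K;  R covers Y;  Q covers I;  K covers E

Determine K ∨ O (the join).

R

Common upper bounds of {K, O}: R.
The least among these is R.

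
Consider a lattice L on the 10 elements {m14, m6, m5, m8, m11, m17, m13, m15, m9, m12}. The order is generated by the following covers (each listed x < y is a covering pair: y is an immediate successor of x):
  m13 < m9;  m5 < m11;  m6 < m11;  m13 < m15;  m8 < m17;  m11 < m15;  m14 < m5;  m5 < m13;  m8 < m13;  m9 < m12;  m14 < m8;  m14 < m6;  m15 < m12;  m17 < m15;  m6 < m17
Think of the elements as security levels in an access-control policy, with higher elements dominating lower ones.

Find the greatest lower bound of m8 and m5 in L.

Common lower bounds of {m8, m5}: m14.
The greatest among these is m14.

m14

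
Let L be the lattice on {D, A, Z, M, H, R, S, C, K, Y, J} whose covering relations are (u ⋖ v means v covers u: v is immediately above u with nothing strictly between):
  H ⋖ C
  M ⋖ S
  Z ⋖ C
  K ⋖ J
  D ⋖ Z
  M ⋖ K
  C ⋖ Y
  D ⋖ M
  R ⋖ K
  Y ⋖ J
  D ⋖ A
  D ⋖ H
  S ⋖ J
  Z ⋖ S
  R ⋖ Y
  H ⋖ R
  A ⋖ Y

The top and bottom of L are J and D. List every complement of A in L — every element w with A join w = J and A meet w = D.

K, M, S

Need w with A ∨ w = J and A ∧ w = D.
Checking each element gives: K, M, S.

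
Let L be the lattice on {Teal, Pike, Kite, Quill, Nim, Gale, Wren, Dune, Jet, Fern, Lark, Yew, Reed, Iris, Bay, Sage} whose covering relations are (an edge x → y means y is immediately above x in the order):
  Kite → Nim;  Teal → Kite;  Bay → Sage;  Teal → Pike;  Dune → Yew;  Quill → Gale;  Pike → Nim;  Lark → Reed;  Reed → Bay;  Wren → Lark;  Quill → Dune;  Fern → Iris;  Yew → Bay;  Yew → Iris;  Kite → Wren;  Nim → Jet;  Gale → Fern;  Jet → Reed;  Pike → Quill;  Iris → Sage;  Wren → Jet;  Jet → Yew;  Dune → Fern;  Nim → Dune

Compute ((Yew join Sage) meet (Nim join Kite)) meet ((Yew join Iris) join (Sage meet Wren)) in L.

Nim

Yew ∨ Sage = Sage
Nim ∨ Kite = Nim
Sage ∧ Nim = Nim
Yew ∨ Iris = Iris
Sage ∧ Wren = Wren
Iris ∨ Wren = Iris
Nim ∧ Iris = Nim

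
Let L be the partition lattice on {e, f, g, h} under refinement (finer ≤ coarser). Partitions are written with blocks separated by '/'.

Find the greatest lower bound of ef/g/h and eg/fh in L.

The meet (common refinement) of ef/g/h and eg/fh intersects blocks pairwise, giving e/f/g/h.

e/f/g/h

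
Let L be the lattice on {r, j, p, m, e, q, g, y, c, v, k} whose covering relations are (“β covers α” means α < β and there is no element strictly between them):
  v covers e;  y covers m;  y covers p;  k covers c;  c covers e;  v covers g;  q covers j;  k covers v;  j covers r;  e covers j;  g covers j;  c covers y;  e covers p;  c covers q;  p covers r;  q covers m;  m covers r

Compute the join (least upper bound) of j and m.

Common upper bounds of {j, m}: c, k, q.
The least among these is q.

q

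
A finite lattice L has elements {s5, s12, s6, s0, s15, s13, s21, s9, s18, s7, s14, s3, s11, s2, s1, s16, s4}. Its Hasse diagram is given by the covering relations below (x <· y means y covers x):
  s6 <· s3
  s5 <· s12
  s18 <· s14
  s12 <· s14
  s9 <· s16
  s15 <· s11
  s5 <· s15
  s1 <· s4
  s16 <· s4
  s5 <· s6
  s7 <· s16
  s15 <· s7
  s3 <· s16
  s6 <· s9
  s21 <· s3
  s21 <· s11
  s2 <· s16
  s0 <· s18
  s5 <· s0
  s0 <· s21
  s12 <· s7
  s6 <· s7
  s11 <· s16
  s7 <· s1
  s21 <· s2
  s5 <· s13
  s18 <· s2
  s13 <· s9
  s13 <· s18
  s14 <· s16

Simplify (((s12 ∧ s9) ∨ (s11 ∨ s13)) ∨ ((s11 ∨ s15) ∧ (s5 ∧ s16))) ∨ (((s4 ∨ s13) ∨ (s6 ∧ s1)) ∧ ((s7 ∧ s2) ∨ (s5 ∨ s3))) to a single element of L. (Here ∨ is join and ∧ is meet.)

s12 ∧ s9 = s5
s11 ∨ s13 = s16
s5 ∨ s16 = s16
s11 ∨ s15 = s11
s5 ∧ s16 = s5
s11 ∧ s5 = s5
s16 ∨ s5 = s16
s4 ∨ s13 = s4
s6 ∧ s1 = s6
s4 ∨ s6 = s4
s7 ∧ s2 = s5
s5 ∨ s3 = s3
s5 ∨ s3 = s3
s4 ∧ s3 = s3
s16 ∨ s3 = s16

s16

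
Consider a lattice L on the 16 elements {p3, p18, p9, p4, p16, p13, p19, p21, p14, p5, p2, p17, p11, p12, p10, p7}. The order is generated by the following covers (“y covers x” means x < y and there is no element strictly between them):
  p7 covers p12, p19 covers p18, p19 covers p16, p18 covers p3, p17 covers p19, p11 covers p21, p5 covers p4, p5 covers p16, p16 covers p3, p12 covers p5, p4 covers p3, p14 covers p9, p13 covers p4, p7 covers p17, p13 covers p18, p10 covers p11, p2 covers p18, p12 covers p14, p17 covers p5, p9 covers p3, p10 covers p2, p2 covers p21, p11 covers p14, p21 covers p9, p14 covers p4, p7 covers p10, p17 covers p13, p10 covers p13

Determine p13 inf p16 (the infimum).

p3

Common lower bounds of {p13, p16}: p3.
The greatest among these is p3.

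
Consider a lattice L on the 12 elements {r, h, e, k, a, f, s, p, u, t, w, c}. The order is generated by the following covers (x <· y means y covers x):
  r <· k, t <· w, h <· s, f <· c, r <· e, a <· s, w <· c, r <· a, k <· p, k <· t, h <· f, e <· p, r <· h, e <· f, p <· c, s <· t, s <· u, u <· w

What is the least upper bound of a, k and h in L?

Common upper bounds of {a, k, h}: c, t, w.
The least among these is t.

t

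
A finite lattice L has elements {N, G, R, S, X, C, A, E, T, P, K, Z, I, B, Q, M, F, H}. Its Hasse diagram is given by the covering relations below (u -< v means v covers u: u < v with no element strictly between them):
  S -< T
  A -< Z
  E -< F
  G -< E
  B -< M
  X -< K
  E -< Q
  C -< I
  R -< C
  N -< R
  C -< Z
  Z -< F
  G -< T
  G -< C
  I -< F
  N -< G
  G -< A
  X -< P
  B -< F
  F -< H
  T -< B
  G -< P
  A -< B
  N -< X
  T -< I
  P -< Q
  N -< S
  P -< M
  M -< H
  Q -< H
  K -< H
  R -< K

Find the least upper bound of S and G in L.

Common upper bounds of {S, G}: B, F, H, I, M, T.
The least among these is T.

T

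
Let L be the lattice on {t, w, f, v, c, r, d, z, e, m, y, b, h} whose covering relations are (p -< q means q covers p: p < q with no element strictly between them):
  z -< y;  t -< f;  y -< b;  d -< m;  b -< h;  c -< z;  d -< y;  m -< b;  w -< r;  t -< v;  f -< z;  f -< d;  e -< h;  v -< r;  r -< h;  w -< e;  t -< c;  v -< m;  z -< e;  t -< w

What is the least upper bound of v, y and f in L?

Common upper bounds of {v, y, f}: b, h.
The least among these is b.

b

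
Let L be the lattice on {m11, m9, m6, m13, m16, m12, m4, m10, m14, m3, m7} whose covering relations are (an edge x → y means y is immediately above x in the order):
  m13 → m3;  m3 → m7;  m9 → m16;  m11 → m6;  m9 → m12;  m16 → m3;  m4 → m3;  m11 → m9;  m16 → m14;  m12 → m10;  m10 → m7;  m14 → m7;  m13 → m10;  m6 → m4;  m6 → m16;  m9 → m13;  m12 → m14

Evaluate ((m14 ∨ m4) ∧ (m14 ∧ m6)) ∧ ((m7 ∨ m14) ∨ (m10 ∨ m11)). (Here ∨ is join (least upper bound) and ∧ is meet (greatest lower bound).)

m14 ∨ m4 = m7
m14 ∧ m6 = m6
m7 ∧ m6 = m6
m7 ∨ m14 = m7
m10 ∨ m11 = m10
m7 ∨ m10 = m7
m6 ∧ m7 = m6

m6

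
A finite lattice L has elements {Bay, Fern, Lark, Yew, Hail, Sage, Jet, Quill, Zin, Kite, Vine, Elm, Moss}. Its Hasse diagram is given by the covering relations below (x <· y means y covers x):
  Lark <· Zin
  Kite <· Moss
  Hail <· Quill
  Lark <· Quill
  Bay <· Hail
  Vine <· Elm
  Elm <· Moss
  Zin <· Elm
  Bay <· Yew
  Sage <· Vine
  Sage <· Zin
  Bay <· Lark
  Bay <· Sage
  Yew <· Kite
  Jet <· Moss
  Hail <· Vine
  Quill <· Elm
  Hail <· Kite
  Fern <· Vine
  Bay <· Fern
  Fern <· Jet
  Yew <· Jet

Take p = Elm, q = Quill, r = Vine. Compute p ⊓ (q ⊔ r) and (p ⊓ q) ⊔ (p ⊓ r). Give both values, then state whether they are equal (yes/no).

Elm; Elm; yes

q ⊔ r = Elm, so p ⊓ (q ⊔ r) = Elm ⊓ Elm = Elm.
p ⊓ q = Quill and p ⊓ r = Vine, so (p ⊓ q) ⊔ (p ⊓ r) = Quill ⊔ Vine = Elm.
Equal: yes.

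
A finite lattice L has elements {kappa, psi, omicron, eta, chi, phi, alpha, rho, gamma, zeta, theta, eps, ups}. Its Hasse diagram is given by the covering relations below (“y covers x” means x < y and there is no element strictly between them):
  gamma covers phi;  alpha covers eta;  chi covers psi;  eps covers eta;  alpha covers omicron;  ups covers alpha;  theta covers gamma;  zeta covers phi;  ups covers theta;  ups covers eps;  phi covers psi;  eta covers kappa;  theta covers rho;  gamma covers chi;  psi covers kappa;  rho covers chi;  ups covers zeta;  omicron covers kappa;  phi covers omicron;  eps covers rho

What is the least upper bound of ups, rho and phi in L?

Common upper bounds of {ups, rho, phi}: ups.
The least among these is ups.

ups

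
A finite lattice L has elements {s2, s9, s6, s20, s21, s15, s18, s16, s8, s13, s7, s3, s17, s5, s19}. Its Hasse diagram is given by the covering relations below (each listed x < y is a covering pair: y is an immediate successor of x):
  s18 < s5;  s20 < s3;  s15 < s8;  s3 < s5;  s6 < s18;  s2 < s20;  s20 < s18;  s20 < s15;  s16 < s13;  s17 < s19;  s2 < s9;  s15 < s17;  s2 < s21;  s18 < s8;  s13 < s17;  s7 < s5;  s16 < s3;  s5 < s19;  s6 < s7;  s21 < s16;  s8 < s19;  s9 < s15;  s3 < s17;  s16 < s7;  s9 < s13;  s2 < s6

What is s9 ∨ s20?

Common upper bounds of {s9, s20}: s15, s17, s19, s8.
The least among these is s15.

s15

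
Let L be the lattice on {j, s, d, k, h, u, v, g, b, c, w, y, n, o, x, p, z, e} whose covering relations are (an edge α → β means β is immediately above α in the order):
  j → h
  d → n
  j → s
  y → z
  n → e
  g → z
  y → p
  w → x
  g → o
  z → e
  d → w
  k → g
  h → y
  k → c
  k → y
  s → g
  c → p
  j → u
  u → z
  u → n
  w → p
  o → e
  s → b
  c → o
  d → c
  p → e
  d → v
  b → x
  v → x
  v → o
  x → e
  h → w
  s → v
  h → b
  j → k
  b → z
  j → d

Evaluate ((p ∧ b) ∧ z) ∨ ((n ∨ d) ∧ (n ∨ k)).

e

p ∧ b = h
h ∧ z = h
n ∨ d = n
n ∨ k = e
n ∧ e = n
h ∨ n = e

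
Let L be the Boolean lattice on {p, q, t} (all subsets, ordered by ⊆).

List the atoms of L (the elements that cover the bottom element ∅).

{p}, {q}, {t}

The atoms are exactly the elements that cover ∅: {p}, {q}, {t}.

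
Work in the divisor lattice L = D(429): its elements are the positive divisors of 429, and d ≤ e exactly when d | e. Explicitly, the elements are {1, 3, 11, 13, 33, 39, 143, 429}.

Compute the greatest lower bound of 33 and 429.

33

Common lower bounds of {33, 429}: 1, 11, 3, 33.
The greatest among these is 33.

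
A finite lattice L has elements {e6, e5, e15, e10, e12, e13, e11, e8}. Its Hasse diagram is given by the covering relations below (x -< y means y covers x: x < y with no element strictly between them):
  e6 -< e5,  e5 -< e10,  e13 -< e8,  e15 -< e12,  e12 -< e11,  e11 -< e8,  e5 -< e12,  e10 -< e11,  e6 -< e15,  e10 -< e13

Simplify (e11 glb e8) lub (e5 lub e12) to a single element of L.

e11

e11 ∧ e8 = e11
e5 ∨ e12 = e12
e11 ∨ e12 = e11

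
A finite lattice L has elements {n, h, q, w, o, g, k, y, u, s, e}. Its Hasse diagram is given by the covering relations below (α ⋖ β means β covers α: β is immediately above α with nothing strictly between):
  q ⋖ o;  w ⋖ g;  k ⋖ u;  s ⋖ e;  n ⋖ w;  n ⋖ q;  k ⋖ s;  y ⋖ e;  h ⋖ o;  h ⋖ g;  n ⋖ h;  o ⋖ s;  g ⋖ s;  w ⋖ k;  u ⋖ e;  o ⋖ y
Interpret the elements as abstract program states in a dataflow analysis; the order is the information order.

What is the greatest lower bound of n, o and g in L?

Common lower bounds of {n, o, g}: n.
The greatest among these is n.

n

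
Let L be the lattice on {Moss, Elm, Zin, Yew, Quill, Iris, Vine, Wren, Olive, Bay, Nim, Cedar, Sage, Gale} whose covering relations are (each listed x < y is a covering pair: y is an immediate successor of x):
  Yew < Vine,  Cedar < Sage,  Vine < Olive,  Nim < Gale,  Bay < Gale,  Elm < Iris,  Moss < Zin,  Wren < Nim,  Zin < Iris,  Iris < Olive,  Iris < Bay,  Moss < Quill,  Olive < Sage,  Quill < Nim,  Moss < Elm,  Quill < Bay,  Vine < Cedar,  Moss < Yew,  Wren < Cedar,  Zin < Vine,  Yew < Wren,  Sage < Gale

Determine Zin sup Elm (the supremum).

Common upper bounds of {Zin, Elm}: Bay, Gale, Iris, Olive, Sage.
The least among these is Iris.

Iris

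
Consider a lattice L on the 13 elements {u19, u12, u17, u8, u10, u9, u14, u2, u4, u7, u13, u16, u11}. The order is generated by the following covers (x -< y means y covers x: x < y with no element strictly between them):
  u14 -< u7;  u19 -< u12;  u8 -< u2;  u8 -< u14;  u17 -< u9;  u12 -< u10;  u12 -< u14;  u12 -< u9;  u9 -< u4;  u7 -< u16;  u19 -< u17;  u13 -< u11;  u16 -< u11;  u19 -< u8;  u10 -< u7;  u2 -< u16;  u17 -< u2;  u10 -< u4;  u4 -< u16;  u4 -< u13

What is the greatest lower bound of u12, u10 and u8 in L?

Common lower bounds of {u12, u10, u8}: u19.
The greatest among these is u19.

u19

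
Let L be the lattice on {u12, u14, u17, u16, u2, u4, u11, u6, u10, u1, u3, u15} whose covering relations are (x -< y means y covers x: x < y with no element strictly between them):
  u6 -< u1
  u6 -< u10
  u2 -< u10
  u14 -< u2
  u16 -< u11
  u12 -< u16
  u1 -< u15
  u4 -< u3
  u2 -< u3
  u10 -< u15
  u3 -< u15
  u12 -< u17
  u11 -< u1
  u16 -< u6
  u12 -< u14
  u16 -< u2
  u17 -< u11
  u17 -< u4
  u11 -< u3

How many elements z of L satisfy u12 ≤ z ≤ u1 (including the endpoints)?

6

The interval [u12, u1] = {u1, u11, u12, u16, u17, u6}, which has 6 elements.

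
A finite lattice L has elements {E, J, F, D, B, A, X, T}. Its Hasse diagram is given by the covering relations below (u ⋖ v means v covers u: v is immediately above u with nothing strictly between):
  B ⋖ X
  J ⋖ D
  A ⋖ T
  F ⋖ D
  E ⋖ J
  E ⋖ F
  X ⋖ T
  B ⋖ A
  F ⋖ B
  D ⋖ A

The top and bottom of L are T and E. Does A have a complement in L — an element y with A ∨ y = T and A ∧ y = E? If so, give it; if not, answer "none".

For every candidate y, either A ∨ y ≠ T or A ∧ y ≠ E; no complement exists.

none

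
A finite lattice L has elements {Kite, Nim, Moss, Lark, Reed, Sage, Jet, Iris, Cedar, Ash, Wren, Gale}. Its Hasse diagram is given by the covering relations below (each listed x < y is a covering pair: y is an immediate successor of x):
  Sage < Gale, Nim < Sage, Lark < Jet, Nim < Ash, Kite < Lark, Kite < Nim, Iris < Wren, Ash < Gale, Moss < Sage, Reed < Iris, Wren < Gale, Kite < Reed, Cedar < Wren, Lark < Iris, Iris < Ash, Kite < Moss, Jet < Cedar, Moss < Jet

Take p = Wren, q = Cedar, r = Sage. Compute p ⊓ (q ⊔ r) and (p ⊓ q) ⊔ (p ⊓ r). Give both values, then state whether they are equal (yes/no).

q ⊔ r = Gale, so p ⊓ (q ⊔ r) = Wren ⊓ Gale = Wren.
p ⊓ q = Cedar and p ⊓ r = Moss, so (p ⊓ q) ⊔ (p ⊓ r) = Cedar ⊔ Moss = Cedar.
Equal: no.

Wren; Cedar; no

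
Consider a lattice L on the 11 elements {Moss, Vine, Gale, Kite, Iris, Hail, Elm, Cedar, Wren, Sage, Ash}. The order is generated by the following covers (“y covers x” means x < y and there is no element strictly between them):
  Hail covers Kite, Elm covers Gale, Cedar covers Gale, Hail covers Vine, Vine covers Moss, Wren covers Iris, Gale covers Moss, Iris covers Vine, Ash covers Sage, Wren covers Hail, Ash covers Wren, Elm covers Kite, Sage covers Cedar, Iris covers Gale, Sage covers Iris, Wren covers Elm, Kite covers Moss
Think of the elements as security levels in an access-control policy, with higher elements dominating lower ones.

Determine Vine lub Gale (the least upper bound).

Iris

Common upper bounds of {Vine, Gale}: Ash, Iris, Sage, Wren.
The least among these is Iris.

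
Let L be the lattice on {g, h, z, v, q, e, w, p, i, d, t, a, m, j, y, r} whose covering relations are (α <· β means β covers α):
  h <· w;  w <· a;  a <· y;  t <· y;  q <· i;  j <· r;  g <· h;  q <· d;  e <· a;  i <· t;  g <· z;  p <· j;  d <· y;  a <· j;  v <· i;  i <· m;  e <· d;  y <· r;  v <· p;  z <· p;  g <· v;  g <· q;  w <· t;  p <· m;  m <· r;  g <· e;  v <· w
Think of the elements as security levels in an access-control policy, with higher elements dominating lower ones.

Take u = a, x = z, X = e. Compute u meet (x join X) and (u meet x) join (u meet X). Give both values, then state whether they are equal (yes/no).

x join X = j, so u meet (x join X) = a meet j = a.
u meet x = g and u meet X = e, so (u meet x) join (u meet X) = g join e = e.
Equal: no.

a; e; no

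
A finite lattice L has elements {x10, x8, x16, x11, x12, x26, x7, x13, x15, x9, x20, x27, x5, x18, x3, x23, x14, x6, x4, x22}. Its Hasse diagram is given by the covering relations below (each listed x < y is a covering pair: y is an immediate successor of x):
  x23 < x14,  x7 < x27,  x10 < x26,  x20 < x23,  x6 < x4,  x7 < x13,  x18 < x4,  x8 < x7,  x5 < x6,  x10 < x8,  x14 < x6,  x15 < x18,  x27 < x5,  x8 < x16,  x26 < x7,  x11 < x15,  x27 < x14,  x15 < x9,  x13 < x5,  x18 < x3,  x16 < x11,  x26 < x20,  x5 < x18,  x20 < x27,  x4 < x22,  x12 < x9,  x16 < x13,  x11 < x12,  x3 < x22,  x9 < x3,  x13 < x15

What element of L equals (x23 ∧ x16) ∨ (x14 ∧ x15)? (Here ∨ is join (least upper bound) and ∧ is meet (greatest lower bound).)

x23 ∧ x16 = x10
x14 ∧ x15 = x7
x10 ∨ x7 = x7

x7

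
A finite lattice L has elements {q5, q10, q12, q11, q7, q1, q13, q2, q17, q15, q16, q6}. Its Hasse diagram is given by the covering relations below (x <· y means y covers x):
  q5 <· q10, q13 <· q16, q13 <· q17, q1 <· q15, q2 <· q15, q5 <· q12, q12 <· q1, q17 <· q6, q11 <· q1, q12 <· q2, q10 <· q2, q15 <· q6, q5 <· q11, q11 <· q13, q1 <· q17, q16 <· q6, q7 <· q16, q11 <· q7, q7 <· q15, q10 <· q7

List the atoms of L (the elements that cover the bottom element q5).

q10, q11, q12

The atoms are exactly the elements that cover q5: q10, q11, q12.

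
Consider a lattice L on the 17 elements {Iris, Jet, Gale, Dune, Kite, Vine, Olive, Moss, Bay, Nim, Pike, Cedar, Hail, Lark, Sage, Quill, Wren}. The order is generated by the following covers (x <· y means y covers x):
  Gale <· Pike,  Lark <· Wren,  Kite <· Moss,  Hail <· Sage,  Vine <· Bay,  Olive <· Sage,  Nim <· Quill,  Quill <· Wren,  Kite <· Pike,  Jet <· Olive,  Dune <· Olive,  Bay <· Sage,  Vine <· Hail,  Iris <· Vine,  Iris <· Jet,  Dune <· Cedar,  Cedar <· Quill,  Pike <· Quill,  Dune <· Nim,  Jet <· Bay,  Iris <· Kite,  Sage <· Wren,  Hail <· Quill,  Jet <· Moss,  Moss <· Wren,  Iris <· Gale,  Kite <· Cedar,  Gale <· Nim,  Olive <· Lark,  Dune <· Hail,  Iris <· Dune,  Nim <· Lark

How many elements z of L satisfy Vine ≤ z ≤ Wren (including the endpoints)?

The interval [Vine, Wren] = {Bay, Hail, Quill, Sage, Vine, Wren}, which has 6 elements.

6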